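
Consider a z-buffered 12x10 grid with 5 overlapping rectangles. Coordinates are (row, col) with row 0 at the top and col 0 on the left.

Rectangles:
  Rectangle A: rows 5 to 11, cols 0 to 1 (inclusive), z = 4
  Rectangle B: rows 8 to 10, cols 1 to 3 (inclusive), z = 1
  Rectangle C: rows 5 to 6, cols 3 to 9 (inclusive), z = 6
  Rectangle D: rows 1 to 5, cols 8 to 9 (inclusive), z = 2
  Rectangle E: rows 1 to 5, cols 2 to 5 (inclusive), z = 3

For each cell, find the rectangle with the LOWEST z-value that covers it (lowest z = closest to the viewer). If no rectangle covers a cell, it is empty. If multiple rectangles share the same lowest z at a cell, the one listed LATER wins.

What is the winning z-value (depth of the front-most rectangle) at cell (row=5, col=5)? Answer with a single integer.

Answer: 3

Derivation:
Check cell (5,5):
  A: rows 5-11 cols 0-1 -> outside (col miss)
  B: rows 8-10 cols 1-3 -> outside (row miss)
  C: rows 5-6 cols 3-9 z=6 -> covers; best now C (z=6)
  D: rows 1-5 cols 8-9 -> outside (col miss)
  E: rows 1-5 cols 2-5 z=3 -> covers; best now E (z=3)
Winner: E at z=3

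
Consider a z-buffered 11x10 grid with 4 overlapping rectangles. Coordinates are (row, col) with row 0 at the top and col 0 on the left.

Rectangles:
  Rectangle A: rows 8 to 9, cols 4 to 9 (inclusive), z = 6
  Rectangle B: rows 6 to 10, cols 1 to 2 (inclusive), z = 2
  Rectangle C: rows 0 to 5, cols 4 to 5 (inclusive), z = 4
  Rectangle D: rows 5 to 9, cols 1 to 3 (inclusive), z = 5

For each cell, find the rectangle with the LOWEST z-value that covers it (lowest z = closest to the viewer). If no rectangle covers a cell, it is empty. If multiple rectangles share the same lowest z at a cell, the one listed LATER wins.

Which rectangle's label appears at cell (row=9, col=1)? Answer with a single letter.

Answer: B

Derivation:
Check cell (9,1):
  A: rows 8-9 cols 4-9 -> outside (col miss)
  B: rows 6-10 cols 1-2 z=2 -> covers; best now B (z=2)
  C: rows 0-5 cols 4-5 -> outside (row miss)
  D: rows 5-9 cols 1-3 z=5 -> covers; best now B (z=2)
Winner: B at z=2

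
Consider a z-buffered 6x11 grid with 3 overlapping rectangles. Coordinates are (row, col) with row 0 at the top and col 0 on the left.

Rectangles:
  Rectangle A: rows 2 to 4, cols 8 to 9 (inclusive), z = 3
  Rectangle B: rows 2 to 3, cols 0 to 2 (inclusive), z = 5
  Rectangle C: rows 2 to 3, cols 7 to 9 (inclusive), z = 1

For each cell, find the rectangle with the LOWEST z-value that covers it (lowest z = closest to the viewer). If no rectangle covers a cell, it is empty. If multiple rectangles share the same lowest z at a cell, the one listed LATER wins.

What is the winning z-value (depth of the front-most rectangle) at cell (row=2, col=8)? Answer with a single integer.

Check cell (2,8):
  A: rows 2-4 cols 8-9 z=3 -> covers; best now A (z=3)
  B: rows 2-3 cols 0-2 -> outside (col miss)
  C: rows 2-3 cols 7-9 z=1 -> covers; best now C (z=1)
Winner: C at z=1

Answer: 1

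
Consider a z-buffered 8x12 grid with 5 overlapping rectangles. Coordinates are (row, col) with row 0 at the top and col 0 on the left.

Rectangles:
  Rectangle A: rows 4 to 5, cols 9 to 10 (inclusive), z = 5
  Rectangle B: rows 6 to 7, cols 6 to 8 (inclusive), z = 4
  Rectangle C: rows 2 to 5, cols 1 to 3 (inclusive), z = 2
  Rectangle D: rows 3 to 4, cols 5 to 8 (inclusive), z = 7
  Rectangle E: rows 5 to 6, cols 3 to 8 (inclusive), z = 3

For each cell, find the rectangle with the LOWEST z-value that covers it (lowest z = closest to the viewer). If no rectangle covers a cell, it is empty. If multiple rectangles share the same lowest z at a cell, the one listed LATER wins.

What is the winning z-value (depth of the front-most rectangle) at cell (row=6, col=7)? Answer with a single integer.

Check cell (6,7):
  A: rows 4-5 cols 9-10 -> outside (row miss)
  B: rows 6-7 cols 6-8 z=4 -> covers; best now B (z=4)
  C: rows 2-5 cols 1-3 -> outside (row miss)
  D: rows 3-4 cols 5-8 -> outside (row miss)
  E: rows 5-6 cols 3-8 z=3 -> covers; best now E (z=3)
Winner: E at z=3

Answer: 3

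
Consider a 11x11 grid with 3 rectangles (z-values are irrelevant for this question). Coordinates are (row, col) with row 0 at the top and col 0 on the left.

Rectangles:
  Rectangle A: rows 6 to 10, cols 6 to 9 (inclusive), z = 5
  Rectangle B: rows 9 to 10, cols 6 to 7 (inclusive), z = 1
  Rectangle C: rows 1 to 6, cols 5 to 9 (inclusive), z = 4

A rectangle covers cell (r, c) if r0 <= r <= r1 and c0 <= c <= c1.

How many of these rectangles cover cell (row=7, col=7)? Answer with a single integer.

Check cell (7,7):
  A: rows 6-10 cols 6-9 -> covers
  B: rows 9-10 cols 6-7 -> outside (row miss)
  C: rows 1-6 cols 5-9 -> outside (row miss)
Count covering = 1

Answer: 1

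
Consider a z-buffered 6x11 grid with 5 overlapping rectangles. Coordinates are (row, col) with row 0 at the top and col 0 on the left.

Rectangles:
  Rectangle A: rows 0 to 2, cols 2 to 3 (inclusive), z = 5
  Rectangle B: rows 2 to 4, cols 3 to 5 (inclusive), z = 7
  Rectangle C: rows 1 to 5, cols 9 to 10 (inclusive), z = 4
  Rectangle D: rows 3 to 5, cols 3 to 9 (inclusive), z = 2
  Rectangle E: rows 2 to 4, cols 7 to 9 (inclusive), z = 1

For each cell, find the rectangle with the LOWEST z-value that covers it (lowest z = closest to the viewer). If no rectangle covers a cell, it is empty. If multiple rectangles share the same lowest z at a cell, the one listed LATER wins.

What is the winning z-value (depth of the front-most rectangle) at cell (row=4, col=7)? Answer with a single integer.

Check cell (4,7):
  A: rows 0-2 cols 2-3 -> outside (row miss)
  B: rows 2-4 cols 3-5 -> outside (col miss)
  C: rows 1-5 cols 9-10 -> outside (col miss)
  D: rows 3-5 cols 3-9 z=2 -> covers; best now D (z=2)
  E: rows 2-4 cols 7-9 z=1 -> covers; best now E (z=1)
Winner: E at z=1

Answer: 1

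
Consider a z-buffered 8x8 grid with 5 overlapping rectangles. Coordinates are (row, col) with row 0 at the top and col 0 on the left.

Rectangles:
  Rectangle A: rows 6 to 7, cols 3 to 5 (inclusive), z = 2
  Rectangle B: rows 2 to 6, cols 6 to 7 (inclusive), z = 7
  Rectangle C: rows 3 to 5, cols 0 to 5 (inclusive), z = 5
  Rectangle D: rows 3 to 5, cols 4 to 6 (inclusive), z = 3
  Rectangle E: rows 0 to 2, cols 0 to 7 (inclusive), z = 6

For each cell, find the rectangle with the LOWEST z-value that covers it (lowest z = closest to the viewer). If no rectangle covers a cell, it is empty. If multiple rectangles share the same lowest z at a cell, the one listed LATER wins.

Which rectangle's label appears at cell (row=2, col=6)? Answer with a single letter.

Check cell (2,6):
  A: rows 6-7 cols 3-5 -> outside (row miss)
  B: rows 2-6 cols 6-7 z=7 -> covers; best now B (z=7)
  C: rows 3-5 cols 0-5 -> outside (row miss)
  D: rows 3-5 cols 4-6 -> outside (row miss)
  E: rows 0-2 cols 0-7 z=6 -> covers; best now E (z=6)
Winner: E at z=6

Answer: E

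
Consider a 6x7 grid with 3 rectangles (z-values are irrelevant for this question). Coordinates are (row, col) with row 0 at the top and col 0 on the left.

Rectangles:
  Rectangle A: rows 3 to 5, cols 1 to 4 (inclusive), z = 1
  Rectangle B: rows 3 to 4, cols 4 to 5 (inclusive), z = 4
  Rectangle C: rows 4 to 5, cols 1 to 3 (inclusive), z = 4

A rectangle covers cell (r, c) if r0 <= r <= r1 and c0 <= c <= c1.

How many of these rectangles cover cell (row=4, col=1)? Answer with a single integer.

Answer: 2

Derivation:
Check cell (4,1):
  A: rows 3-5 cols 1-4 -> covers
  B: rows 3-4 cols 4-5 -> outside (col miss)
  C: rows 4-5 cols 1-3 -> covers
Count covering = 2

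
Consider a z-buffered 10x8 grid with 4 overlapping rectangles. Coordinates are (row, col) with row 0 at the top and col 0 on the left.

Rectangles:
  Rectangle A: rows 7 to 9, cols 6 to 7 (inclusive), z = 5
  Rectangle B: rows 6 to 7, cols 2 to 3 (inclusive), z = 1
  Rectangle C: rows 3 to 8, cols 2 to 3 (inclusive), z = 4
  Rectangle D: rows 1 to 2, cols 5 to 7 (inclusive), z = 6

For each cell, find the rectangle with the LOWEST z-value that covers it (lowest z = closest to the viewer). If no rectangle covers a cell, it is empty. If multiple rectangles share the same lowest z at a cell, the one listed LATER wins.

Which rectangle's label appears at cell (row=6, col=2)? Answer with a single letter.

Answer: B

Derivation:
Check cell (6,2):
  A: rows 7-9 cols 6-7 -> outside (row miss)
  B: rows 6-7 cols 2-3 z=1 -> covers; best now B (z=1)
  C: rows 3-8 cols 2-3 z=4 -> covers; best now B (z=1)
  D: rows 1-2 cols 5-7 -> outside (row miss)
Winner: B at z=1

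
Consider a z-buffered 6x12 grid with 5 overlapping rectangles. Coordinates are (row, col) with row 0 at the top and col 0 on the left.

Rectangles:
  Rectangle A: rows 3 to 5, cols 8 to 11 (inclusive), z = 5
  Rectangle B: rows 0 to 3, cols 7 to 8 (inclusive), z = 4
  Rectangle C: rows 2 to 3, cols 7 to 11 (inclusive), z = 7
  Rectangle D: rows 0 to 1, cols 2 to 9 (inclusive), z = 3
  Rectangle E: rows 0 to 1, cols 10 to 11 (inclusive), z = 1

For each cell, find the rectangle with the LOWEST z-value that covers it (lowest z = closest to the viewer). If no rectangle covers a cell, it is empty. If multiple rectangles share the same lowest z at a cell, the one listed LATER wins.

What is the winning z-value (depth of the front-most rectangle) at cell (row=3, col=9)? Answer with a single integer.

Answer: 5

Derivation:
Check cell (3,9):
  A: rows 3-5 cols 8-11 z=5 -> covers; best now A (z=5)
  B: rows 0-3 cols 7-8 -> outside (col miss)
  C: rows 2-3 cols 7-11 z=7 -> covers; best now A (z=5)
  D: rows 0-1 cols 2-9 -> outside (row miss)
  E: rows 0-1 cols 10-11 -> outside (row miss)
Winner: A at z=5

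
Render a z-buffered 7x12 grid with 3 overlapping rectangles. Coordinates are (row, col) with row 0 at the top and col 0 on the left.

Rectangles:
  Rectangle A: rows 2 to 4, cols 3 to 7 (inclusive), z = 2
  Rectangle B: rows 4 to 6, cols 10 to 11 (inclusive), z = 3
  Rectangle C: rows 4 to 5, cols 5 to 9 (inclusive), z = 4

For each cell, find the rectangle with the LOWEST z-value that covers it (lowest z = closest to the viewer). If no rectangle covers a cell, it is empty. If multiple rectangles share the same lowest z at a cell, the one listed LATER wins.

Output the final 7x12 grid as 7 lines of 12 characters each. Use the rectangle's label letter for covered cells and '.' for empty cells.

............
............
...AAAAA....
...AAAAA....
...AAAAACCBB
.....CCCCCBB
..........BB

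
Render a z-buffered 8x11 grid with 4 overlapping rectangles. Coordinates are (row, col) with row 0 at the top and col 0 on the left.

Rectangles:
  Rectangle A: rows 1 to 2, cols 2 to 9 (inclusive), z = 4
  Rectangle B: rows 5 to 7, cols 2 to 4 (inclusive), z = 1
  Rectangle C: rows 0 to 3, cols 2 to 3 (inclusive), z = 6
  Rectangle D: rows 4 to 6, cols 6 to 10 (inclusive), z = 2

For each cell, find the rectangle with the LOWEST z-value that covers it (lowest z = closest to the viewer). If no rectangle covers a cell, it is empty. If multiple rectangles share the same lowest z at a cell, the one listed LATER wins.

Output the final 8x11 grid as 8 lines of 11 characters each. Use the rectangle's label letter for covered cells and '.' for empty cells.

..CC.......
..AAAAAAAA.
..AAAAAAAA.
..CC.......
......DDDDD
..BBB.DDDDD
..BBB.DDDDD
..BBB......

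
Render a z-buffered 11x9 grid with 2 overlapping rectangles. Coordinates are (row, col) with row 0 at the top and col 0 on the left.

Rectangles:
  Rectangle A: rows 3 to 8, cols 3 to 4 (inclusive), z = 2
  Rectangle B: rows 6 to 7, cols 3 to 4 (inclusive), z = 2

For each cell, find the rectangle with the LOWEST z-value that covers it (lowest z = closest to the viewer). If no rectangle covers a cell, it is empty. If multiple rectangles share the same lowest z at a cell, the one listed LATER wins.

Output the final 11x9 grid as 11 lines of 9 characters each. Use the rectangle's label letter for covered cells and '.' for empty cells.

.........
.........
.........
...AA....
...AA....
...AA....
...BB....
...BB....
...AA....
.........
.........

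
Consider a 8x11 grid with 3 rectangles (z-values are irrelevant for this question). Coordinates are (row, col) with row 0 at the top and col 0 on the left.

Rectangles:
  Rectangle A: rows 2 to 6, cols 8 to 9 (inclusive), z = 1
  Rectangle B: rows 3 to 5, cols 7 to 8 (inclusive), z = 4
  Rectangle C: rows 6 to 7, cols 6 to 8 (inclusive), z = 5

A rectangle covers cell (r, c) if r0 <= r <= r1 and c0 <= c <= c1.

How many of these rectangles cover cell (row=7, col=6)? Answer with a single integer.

Check cell (7,6):
  A: rows 2-6 cols 8-9 -> outside (row miss)
  B: rows 3-5 cols 7-8 -> outside (row miss)
  C: rows 6-7 cols 6-8 -> covers
Count covering = 1

Answer: 1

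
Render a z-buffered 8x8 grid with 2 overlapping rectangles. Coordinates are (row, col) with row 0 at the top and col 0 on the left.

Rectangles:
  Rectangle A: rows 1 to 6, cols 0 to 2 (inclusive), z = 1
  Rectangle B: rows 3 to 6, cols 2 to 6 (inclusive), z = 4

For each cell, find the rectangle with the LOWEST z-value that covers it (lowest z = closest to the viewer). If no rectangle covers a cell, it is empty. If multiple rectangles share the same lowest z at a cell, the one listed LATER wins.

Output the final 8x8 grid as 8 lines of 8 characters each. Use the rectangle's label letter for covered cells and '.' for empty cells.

........
AAA.....
AAA.....
AAABBBB.
AAABBBB.
AAABBBB.
AAABBBB.
........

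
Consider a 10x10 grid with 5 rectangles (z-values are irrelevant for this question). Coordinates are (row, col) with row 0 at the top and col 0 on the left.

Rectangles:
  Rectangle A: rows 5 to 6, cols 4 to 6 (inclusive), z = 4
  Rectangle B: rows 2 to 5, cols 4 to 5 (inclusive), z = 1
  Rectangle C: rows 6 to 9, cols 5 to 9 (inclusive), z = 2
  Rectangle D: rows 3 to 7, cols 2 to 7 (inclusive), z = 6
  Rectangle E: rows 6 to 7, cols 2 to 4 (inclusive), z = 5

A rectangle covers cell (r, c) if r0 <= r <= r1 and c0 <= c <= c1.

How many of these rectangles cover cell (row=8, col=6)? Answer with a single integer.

Answer: 1

Derivation:
Check cell (8,6):
  A: rows 5-6 cols 4-6 -> outside (row miss)
  B: rows 2-5 cols 4-5 -> outside (row miss)
  C: rows 6-9 cols 5-9 -> covers
  D: rows 3-7 cols 2-7 -> outside (row miss)
  E: rows 6-7 cols 2-4 -> outside (row miss)
Count covering = 1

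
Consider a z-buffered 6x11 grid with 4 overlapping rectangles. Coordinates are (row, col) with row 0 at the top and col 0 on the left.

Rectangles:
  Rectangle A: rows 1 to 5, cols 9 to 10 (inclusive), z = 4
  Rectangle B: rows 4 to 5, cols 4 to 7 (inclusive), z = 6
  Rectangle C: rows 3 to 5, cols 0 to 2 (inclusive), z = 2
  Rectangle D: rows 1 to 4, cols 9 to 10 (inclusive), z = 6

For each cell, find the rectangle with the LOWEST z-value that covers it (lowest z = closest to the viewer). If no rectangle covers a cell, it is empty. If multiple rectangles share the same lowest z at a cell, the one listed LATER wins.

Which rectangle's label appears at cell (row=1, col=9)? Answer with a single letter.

Answer: A

Derivation:
Check cell (1,9):
  A: rows 1-5 cols 9-10 z=4 -> covers; best now A (z=4)
  B: rows 4-5 cols 4-7 -> outside (row miss)
  C: rows 3-5 cols 0-2 -> outside (row miss)
  D: rows 1-4 cols 9-10 z=6 -> covers; best now A (z=4)
Winner: A at z=4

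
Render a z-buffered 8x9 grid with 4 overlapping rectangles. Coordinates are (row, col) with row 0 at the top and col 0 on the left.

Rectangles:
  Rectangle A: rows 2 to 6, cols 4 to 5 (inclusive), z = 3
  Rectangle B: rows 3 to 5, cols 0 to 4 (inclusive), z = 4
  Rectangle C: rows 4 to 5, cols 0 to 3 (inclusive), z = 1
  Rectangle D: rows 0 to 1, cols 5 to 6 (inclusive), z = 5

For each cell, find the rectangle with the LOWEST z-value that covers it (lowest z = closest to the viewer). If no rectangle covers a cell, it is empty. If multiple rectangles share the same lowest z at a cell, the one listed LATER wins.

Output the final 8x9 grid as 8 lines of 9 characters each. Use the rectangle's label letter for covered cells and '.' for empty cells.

.....DD..
.....DD..
....AA...
BBBBAA...
CCCCAA...
CCCCAA...
....AA...
.........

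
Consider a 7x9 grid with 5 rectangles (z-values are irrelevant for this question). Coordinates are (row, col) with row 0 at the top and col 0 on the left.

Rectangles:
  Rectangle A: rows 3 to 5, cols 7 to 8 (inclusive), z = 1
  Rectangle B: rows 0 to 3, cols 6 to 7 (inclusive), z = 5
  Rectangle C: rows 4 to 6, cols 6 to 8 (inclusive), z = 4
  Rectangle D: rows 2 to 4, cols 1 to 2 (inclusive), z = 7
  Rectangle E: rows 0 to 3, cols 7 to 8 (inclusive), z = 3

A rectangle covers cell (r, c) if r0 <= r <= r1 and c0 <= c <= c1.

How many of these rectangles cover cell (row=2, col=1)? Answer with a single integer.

Answer: 1

Derivation:
Check cell (2,1):
  A: rows 3-5 cols 7-8 -> outside (row miss)
  B: rows 0-3 cols 6-7 -> outside (col miss)
  C: rows 4-6 cols 6-8 -> outside (row miss)
  D: rows 2-4 cols 1-2 -> covers
  E: rows 0-3 cols 7-8 -> outside (col miss)
Count covering = 1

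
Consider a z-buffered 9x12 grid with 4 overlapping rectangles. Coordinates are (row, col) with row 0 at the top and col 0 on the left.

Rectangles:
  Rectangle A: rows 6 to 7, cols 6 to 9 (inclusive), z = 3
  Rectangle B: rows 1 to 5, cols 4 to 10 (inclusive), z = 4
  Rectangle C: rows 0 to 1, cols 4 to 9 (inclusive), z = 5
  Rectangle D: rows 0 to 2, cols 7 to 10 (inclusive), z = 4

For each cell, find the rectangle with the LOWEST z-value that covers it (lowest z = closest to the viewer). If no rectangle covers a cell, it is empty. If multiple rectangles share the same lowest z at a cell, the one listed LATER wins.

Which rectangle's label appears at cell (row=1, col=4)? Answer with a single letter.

Answer: B

Derivation:
Check cell (1,4):
  A: rows 6-7 cols 6-9 -> outside (row miss)
  B: rows 1-5 cols 4-10 z=4 -> covers; best now B (z=4)
  C: rows 0-1 cols 4-9 z=5 -> covers; best now B (z=4)
  D: rows 0-2 cols 7-10 -> outside (col miss)
Winner: B at z=4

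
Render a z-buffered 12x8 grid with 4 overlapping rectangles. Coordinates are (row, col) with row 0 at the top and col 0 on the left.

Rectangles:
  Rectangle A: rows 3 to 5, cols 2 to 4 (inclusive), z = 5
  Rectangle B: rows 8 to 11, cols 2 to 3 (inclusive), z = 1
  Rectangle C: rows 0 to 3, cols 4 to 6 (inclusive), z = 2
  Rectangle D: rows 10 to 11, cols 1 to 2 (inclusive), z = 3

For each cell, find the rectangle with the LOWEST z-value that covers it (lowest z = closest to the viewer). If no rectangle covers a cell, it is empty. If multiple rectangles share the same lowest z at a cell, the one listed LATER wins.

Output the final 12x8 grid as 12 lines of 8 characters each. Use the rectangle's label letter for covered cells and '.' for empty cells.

....CCC.
....CCC.
....CCC.
..AACCC.
..AAA...
..AAA...
........
........
..BB....
..BB....
.DBB....
.DBB....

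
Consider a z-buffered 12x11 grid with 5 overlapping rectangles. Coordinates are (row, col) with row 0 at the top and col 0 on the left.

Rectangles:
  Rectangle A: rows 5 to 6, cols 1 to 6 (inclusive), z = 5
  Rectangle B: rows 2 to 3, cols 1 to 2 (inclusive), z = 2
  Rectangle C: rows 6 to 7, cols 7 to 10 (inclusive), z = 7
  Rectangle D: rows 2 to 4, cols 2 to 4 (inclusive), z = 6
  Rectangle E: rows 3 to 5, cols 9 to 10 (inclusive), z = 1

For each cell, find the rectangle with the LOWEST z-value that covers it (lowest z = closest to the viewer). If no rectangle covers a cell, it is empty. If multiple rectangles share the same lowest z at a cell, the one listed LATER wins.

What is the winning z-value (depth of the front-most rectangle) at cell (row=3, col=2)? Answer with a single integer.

Answer: 2

Derivation:
Check cell (3,2):
  A: rows 5-6 cols 1-6 -> outside (row miss)
  B: rows 2-3 cols 1-2 z=2 -> covers; best now B (z=2)
  C: rows 6-7 cols 7-10 -> outside (row miss)
  D: rows 2-4 cols 2-4 z=6 -> covers; best now B (z=2)
  E: rows 3-5 cols 9-10 -> outside (col miss)
Winner: B at z=2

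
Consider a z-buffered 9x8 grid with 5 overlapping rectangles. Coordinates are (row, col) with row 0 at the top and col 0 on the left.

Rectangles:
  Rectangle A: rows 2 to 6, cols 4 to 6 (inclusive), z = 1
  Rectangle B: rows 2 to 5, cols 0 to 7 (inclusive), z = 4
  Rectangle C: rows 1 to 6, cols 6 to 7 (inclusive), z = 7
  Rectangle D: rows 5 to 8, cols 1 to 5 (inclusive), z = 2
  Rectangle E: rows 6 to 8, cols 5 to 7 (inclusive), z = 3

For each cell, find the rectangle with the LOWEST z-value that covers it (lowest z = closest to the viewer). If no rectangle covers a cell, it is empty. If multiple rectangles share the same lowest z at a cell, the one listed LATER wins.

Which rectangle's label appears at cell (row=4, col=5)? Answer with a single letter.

Answer: A

Derivation:
Check cell (4,5):
  A: rows 2-6 cols 4-6 z=1 -> covers; best now A (z=1)
  B: rows 2-5 cols 0-7 z=4 -> covers; best now A (z=1)
  C: rows 1-6 cols 6-7 -> outside (col miss)
  D: rows 5-8 cols 1-5 -> outside (row miss)
  E: rows 6-8 cols 5-7 -> outside (row miss)
Winner: A at z=1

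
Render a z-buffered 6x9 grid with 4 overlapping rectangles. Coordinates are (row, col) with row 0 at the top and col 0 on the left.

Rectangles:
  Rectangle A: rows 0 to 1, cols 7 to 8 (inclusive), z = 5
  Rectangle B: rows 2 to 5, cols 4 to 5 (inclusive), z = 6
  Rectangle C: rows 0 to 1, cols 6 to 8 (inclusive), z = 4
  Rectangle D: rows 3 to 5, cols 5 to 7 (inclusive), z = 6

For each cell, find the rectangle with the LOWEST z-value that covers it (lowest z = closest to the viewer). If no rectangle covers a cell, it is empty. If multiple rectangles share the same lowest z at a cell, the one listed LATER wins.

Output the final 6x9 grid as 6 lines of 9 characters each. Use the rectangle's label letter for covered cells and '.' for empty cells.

......CCC
......CCC
....BB...
....BDDD.
....BDDD.
....BDDD.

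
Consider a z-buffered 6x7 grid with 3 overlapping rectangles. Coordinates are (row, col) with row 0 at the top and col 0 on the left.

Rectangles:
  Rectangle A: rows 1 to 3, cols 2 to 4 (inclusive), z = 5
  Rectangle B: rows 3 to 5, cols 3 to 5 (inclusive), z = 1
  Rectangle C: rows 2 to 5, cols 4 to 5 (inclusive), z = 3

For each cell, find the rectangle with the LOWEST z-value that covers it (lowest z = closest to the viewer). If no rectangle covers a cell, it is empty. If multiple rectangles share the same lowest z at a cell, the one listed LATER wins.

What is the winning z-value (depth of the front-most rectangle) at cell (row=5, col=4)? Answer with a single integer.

Answer: 1

Derivation:
Check cell (5,4):
  A: rows 1-3 cols 2-4 -> outside (row miss)
  B: rows 3-5 cols 3-5 z=1 -> covers; best now B (z=1)
  C: rows 2-5 cols 4-5 z=3 -> covers; best now B (z=1)
Winner: B at z=1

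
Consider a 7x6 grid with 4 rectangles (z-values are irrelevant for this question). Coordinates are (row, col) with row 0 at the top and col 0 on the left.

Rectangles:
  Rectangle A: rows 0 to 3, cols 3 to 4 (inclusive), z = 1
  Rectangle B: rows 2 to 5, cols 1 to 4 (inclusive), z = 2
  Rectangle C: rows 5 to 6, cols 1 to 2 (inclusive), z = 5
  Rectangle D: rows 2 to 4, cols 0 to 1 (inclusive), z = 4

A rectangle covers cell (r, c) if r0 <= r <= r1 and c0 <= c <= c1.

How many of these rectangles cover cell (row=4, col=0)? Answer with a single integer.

Check cell (4,0):
  A: rows 0-3 cols 3-4 -> outside (row miss)
  B: rows 2-5 cols 1-4 -> outside (col miss)
  C: rows 5-6 cols 1-2 -> outside (row miss)
  D: rows 2-4 cols 0-1 -> covers
Count covering = 1

Answer: 1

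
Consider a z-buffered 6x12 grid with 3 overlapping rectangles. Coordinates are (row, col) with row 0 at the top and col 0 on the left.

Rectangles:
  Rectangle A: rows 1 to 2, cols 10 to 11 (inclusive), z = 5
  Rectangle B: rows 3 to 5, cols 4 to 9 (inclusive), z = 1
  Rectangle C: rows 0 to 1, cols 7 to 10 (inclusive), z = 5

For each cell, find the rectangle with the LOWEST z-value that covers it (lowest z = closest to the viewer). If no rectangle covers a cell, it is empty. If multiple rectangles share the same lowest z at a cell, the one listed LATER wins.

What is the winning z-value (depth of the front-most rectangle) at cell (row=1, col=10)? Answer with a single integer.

Check cell (1,10):
  A: rows 1-2 cols 10-11 z=5 -> covers; best now A (z=5)
  B: rows 3-5 cols 4-9 -> outside (row miss)
  C: rows 0-1 cols 7-10 z=5 -> covers; best now C (z=5)
Winner: C at z=5

Answer: 5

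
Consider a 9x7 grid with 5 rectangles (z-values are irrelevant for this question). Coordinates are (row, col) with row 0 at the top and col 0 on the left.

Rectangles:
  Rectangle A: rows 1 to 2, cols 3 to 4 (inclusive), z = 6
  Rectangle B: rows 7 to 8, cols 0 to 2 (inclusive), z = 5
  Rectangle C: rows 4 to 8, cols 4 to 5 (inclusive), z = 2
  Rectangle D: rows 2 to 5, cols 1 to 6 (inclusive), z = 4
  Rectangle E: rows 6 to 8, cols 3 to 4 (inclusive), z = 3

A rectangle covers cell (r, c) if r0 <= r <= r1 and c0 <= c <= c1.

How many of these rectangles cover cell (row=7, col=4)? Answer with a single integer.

Answer: 2

Derivation:
Check cell (7,4):
  A: rows 1-2 cols 3-4 -> outside (row miss)
  B: rows 7-8 cols 0-2 -> outside (col miss)
  C: rows 4-8 cols 4-5 -> covers
  D: rows 2-5 cols 1-6 -> outside (row miss)
  E: rows 6-8 cols 3-4 -> covers
Count covering = 2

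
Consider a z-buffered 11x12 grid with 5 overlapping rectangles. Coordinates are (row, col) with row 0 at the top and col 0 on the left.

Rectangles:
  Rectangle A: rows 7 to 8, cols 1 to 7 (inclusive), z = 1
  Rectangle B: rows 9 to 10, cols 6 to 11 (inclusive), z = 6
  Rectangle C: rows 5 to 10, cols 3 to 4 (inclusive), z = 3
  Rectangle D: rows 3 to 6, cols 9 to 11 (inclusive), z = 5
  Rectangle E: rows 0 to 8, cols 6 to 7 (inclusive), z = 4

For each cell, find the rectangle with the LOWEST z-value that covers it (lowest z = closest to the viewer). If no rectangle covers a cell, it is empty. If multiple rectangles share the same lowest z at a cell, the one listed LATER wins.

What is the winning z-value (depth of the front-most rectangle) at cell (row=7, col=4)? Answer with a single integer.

Answer: 1

Derivation:
Check cell (7,4):
  A: rows 7-8 cols 1-7 z=1 -> covers; best now A (z=1)
  B: rows 9-10 cols 6-11 -> outside (row miss)
  C: rows 5-10 cols 3-4 z=3 -> covers; best now A (z=1)
  D: rows 3-6 cols 9-11 -> outside (row miss)
  E: rows 0-8 cols 6-7 -> outside (col miss)
Winner: A at z=1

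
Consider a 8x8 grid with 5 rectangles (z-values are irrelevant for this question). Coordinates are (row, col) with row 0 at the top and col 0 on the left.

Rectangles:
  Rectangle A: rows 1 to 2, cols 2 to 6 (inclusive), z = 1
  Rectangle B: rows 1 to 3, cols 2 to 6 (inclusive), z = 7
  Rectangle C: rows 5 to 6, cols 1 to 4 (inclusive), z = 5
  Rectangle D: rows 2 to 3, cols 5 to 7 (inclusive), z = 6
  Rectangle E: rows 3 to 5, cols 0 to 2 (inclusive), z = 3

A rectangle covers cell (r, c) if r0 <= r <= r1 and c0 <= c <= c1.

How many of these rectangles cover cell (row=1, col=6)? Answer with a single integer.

Check cell (1,6):
  A: rows 1-2 cols 2-6 -> covers
  B: rows 1-3 cols 2-6 -> covers
  C: rows 5-6 cols 1-4 -> outside (row miss)
  D: rows 2-3 cols 5-7 -> outside (row miss)
  E: rows 3-5 cols 0-2 -> outside (row miss)
Count covering = 2

Answer: 2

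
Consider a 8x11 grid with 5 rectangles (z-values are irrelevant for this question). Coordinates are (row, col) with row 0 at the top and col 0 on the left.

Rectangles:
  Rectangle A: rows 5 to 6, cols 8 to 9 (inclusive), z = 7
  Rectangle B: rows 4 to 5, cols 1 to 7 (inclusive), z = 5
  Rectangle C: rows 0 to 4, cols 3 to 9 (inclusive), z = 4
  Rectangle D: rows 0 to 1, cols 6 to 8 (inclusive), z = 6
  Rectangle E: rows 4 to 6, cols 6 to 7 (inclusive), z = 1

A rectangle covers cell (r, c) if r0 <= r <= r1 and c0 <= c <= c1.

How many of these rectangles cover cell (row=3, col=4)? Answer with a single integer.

Answer: 1

Derivation:
Check cell (3,4):
  A: rows 5-6 cols 8-9 -> outside (row miss)
  B: rows 4-5 cols 1-7 -> outside (row miss)
  C: rows 0-4 cols 3-9 -> covers
  D: rows 0-1 cols 6-8 -> outside (row miss)
  E: rows 4-6 cols 6-7 -> outside (row miss)
Count covering = 1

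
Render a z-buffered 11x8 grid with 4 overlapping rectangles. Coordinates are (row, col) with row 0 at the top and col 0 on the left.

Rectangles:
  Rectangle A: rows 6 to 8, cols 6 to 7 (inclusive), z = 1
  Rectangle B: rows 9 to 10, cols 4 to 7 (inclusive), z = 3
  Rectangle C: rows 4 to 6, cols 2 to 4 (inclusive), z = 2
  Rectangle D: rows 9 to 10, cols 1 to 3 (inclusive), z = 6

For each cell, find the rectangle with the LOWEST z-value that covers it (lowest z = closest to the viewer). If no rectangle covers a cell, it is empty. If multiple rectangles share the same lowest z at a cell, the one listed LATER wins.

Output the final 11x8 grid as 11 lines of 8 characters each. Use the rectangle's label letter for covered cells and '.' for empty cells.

........
........
........
........
..CCC...
..CCC...
..CCC.AA
......AA
......AA
.DDDBBBB
.DDDBBBB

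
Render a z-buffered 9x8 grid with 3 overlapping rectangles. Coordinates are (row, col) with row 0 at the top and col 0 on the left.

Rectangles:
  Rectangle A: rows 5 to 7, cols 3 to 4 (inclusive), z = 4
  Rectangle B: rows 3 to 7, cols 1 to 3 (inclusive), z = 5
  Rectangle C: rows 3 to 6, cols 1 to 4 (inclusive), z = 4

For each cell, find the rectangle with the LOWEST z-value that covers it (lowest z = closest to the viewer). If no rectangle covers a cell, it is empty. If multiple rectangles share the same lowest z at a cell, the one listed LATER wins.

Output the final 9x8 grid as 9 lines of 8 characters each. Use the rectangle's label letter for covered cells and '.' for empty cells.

........
........
........
.CCCC...
.CCCC...
.CCCC...
.CCCC...
.BBAA...
........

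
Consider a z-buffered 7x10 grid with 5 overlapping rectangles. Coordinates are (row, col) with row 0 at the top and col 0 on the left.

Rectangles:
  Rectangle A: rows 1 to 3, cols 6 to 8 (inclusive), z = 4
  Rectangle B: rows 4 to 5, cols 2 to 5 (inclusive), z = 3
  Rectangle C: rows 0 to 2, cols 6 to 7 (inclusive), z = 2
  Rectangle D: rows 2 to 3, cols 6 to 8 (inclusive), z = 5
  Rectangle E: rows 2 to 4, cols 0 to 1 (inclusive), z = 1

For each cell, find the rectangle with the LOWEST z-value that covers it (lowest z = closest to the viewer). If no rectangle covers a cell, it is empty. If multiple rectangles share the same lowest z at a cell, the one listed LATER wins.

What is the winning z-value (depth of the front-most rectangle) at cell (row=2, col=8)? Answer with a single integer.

Check cell (2,8):
  A: rows 1-3 cols 6-8 z=4 -> covers; best now A (z=4)
  B: rows 4-5 cols 2-5 -> outside (row miss)
  C: rows 0-2 cols 6-7 -> outside (col miss)
  D: rows 2-3 cols 6-8 z=5 -> covers; best now A (z=4)
  E: rows 2-4 cols 0-1 -> outside (col miss)
Winner: A at z=4

Answer: 4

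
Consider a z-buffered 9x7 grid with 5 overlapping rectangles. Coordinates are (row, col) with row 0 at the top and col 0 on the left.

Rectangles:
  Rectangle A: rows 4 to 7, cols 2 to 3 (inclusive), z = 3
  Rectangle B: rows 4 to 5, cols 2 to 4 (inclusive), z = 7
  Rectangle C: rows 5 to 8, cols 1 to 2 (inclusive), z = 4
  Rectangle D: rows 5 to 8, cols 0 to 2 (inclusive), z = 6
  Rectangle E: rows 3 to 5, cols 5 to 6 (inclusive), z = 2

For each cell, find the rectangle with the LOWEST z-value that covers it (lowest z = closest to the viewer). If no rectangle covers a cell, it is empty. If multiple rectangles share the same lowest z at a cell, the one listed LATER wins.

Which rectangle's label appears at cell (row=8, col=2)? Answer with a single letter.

Check cell (8,2):
  A: rows 4-7 cols 2-3 -> outside (row miss)
  B: rows 4-5 cols 2-4 -> outside (row miss)
  C: rows 5-8 cols 1-2 z=4 -> covers; best now C (z=4)
  D: rows 5-8 cols 0-2 z=6 -> covers; best now C (z=4)
  E: rows 3-5 cols 5-6 -> outside (row miss)
Winner: C at z=4

Answer: C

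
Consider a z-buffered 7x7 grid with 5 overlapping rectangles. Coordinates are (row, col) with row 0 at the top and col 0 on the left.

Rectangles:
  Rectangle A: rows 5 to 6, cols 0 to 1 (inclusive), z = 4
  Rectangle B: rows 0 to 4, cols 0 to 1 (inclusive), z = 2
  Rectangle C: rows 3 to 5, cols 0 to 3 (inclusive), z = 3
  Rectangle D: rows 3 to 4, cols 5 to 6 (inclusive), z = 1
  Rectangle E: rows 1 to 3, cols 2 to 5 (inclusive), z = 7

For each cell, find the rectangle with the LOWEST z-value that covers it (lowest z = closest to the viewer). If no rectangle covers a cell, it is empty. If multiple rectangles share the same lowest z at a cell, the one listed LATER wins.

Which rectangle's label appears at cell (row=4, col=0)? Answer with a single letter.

Check cell (4,0):
  A: rows 5-6 cols 0-1 -> outside (row miss)
  B: rows 0-4 cols 0-1 z=2 -> covers; best now B (z=2)
  C: rows 3-5 cols 0-3 z=3 -> covers; best now B (z=2)
  D: rows 3-4 cols 5-6 -> outside (col miss)
  E: rows 1-3 cols 2-5 -> outside (row miss)
Winner: B at z=2

Answer: B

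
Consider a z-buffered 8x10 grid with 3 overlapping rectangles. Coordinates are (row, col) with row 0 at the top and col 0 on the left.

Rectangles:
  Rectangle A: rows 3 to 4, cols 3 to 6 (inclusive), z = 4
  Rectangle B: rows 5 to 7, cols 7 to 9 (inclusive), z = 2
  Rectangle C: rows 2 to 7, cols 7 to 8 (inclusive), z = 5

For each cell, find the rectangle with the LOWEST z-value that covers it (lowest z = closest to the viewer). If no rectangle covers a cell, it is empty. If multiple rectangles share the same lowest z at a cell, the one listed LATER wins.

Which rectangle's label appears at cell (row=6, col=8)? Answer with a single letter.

Check cell (6,8):
  A: rows 3-4 cols 3-6 -> outside (row miss)
  B: rows 5-7 cols 7-9 z=2 -> covers; best now B (z=2)
  C: rows 2-7 cols 7-8 z=5 -> covers; best now B (z=2)
Winner: B at z=2

Answer: B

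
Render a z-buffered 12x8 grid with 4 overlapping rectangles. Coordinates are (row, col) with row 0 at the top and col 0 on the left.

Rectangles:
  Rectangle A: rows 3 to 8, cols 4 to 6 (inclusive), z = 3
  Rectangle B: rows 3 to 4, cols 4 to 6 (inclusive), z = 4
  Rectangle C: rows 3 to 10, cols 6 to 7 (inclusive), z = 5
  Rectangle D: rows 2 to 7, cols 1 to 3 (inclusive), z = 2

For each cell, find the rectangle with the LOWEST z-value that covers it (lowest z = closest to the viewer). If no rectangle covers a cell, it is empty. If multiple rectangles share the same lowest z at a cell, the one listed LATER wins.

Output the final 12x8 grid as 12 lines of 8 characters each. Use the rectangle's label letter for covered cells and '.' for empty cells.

........
........
.DDD....
.DDDAAAC
.DDDAAAC
.DDDAAAC
.DDDAAAC
.DDDAAAC
....AAAC
......CC
......CC
........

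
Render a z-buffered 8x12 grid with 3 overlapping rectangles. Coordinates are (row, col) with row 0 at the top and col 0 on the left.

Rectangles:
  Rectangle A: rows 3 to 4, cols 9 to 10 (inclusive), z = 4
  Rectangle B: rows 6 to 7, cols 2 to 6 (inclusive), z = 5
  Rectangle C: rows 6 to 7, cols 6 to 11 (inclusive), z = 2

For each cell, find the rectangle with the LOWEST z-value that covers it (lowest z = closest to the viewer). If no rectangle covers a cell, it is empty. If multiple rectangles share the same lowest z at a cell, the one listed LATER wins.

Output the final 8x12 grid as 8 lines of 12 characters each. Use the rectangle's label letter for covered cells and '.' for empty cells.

............
............
............
.........AA.
.........AA.
............
..BBBBCCCCCC
..BBBBCCCCCC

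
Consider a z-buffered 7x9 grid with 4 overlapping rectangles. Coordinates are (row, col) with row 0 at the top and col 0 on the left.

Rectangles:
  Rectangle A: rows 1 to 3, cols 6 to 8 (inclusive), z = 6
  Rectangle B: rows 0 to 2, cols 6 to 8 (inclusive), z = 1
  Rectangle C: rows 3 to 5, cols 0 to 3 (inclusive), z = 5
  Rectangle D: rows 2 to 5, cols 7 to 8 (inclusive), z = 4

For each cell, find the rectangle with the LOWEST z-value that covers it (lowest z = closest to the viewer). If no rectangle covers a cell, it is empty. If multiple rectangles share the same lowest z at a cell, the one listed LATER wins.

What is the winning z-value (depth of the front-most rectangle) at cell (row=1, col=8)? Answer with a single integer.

Answer: 1

Derivation:
Check cell (1,8):
  A: rows 1-3 cols 6-8 z=6 -> covers; best now A (z=6)
  B: rows 0-2 cols 6-8 z=1 -> covers; best now B (z=1)
  C: rows 3-5 cols 0-3 -> outside (row miss)
  D: rows 2-5 cols 7-8 -> outside (row miss)
Winner: B at z=1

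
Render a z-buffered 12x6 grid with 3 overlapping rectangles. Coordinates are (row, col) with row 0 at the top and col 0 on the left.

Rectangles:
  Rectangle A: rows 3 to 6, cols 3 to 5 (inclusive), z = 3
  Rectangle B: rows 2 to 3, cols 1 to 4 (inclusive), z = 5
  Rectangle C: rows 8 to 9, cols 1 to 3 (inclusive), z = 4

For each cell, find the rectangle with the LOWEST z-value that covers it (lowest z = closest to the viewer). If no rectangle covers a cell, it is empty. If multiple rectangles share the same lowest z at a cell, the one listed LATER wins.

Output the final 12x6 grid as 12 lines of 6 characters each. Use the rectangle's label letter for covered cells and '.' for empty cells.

......
......
.BBBB.
.BBAAA
...AAA
...AAA
...AAA
......
.CCC..
.CCC..
......
......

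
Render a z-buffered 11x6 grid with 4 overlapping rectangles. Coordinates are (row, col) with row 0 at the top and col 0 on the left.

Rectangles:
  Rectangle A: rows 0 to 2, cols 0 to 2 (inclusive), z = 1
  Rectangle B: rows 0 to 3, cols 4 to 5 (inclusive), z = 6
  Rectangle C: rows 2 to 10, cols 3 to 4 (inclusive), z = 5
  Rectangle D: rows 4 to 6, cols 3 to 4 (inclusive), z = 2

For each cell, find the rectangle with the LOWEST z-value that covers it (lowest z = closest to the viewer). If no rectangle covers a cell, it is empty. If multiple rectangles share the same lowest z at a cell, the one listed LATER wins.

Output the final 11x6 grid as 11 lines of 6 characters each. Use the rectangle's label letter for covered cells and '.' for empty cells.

AAA.BB
AAA.BB
AAACCB
...CCB
...DD.
...DD.
...DD.
...CC.
...CC.
...CC.
...CC.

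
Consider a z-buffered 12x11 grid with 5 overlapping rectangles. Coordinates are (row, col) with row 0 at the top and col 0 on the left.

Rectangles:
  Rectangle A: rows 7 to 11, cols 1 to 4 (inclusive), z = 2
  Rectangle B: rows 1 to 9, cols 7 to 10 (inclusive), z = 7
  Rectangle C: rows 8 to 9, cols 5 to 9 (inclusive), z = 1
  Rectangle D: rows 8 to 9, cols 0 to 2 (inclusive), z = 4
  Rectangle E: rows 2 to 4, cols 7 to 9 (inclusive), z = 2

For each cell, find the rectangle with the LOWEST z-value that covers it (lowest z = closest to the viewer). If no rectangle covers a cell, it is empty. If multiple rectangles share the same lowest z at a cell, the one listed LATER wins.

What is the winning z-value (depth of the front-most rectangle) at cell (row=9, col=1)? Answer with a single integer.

Check cell (9,1):
  A: rows 7-11 cols 1-4 z=2 -> covers; best now A (z=2)
  B: rows 1-9 cols 7-10 -> outside (col miss)
  C: rows 8-9 cols 5-9 -> outside (col miss)
  D: rows 8-9 cols 0-2 z=4 -> covers; best now A (z=2)
  E: rows 2-4 cols 7-9 -> outside (row miss)
Winner: A at z=2

Answer: 2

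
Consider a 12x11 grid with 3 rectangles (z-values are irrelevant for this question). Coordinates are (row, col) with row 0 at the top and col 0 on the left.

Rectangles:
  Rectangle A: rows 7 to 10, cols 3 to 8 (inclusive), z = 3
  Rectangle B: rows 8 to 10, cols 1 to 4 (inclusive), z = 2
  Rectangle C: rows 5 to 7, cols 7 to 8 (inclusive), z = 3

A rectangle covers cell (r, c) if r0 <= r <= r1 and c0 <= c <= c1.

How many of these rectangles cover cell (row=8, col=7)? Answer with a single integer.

Answer: 1

Derivation:
Check cell (8,7):
  A: rows 7-10 cols 3-8 -> covers
  B: rows 8-10 cols 1-4 -> outside (col miss)
  C: rows 5-7 cols 7-8 -> outside (row miss)
Count covering = 1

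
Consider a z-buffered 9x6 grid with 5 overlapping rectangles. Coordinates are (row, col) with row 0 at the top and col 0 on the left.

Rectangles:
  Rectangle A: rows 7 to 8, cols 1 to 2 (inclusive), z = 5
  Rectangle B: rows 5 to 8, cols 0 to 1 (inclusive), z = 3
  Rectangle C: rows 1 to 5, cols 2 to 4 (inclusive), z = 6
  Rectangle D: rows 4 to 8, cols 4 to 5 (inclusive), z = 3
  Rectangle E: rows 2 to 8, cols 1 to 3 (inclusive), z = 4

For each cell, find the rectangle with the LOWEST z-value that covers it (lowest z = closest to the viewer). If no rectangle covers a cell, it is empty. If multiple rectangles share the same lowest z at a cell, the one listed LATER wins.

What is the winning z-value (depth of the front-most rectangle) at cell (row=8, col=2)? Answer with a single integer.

Check cell (8,2):
  A: rows 7-8 cols 1-2 z=5 -> covers; best now A (z=5)
  B: rows 5-8 cols 0-1 -> outside (col miss)
  C: rows 1-5 cols 2-4 -> outside (row miss)
  D: rows 4-8 cols 4-5 -> outside (col miss)
  E: rows 2-8 cols 1-3 z=4 -> covers; best now E (z=4)
Winner: E at z=4

Answer: 4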